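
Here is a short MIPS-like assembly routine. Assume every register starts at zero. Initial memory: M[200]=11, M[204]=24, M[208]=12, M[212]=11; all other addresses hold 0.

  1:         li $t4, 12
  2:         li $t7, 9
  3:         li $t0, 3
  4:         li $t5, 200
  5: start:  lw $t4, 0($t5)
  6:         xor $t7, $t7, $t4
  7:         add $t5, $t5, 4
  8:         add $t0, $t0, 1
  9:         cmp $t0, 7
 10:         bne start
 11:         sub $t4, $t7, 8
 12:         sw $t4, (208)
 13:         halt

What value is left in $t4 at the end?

$t4=12
$t7=9
$t0=3
$t5=200
$t4=M[200]=11
$t7=9^11=2
$t5=200+4=204
$t0=3+1=4
cmp $t0, 7  (cmp 4,7)
bne start: taken
$t4=M[204]=24
$t7=2^24=26
$t5=204+4=208
$t0=4+1=5
cmp $t0, 7  (cmp 5,7)
bne start: taken
$t4=M[208]=12
$t7=26^12=22
$t5=208+4=212
$t0=5+1=6
cmp $t0, 7  (cmp 6,7)
bne start: taken
$t4=M[212]=11
$t7=22^11=29
$t5=212+4=216
$t0=6+1=7
cmp $t0, 7  (cmp 7,7)
bne start: not taken
$t4=29-8=21
sw $t4, (208) → M[208]=21
halt.

21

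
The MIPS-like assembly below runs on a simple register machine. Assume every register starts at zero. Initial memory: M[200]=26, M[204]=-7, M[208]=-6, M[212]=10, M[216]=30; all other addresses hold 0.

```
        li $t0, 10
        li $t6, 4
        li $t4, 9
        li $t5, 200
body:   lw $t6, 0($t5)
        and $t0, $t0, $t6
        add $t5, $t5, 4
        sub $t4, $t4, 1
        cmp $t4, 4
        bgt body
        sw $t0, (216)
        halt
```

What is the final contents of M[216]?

li $t0, 10 → $t0=10
li $t6, 4 → $t6=4
li $t4, 9 → $t4=9
li $t5, 200 → $t5=200
lw $t6, 0($t5) → $t6=M[200]=26
and $t0, $t0, $t6 → $t0=10&26=10
add $t5, $t5, 4 → $t5=200+4=204
sub $t4, $t4, 1 → $t4=9-1=8
cmp $t4, 4  (cmp 8,4)
bgt body: taken
lw $t6, 0($t5) → $t6=M[204]=-7
and $t0, $t0, $t6 → $t0=10&(-7)=8
add $t5, $t5, 4 → $t5=204+4=208
sub $t4, $t4, 1 → $t4=8-1=7
cmp $t4, 4  (cmp 7,4)
bgt body: taken
lw $t6, 0($t5) → $t6=M[208]=-6
and $t0, $t0, $t6 → $t0=8&(-6)=8
add $t5, $t5, 4 → $t5=208+4=212
sub $t4, $t4, 1 → $t4=7-1=6
cmp $t4, 4  (cmp 6,4)
bgt body: taken
lw $t6, 0($t5) → $t6=M[212]=10
and $t0, $t0, $t6 → $t0=8&10=8
add $t5, $t5, 4 → $t5=212+4=216
sub $t4, $t4, 1 → $t4=6-1=5
cmp $t4, 4  (cmp 5,4)
bgt body: taken
lw $t6, 0($t5) → $t6=M[216]=30
and $t0, $t0, $t6 → $t0=8&30=8
add $t5, $t5, 4 → $t5=216+4=220
sub $t4, $t4, 1 → $t4=5-1=4
cmp $t4, 4  (cmp 4,4)
bgt body: not taken
sw $t0, (216) → M[216]=8
halt.

8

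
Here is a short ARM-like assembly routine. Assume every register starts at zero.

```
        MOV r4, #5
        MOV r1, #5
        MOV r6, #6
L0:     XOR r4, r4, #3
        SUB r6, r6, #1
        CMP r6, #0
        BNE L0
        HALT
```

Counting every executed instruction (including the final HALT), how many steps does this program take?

r4=5
r1=5
r6=6
r4=5^3=6
r6=6-1=5
CMP r6, #0  (cmp 5,0)
BNE L0: taken
r4=6^3=5
r6=5-1=4
CMP r6, #0  (cmp 4,0)
BNE L0: taken
r4=5^3=6
r6=4-1=3
CMP r6, #0  (cmp 3,0)
BNE L0: taken
r4=6^3=5
r6=3-1=2
CMP r6, #0  (cmp 2,0)
BNE L0: taken
r4=5^3=6
r6=2-1=1
CMP r6, #0  (cmp 1,0)
BNE L0: taken
r4=6^3=5
r6=1-1=0
CMP r6, #0  (cmp 0,0)
BNE L0: not taken
halt.
Total executed instructions: 28.

28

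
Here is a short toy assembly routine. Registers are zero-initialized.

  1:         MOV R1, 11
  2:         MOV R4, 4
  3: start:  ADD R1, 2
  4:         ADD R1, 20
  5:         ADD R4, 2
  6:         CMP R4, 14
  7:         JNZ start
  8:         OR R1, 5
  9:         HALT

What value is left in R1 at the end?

MOV R1, 11 → R1=11
MOV R4, 4 → R4=4
ADD R1, 2 → R1=11+2=13
ADD R1, 20 → R1=13+20=33
ADD R4, 2 → R4=4+2=6
CMP R4, 14  (cmp 6,14)
JNZ start: taken
ADD R1, 2 → R1=33+2=35
ADD R1, 20 → R1=35+20=55
ADD R4, 2 → R4=6+2=8
CMP R4, 14  (cmp 8,14)
JNZ start: taken
ADD R1, 2 → R1=55+2=57
ADD R1, 20 → R1=57+20=77
ADD R4, 2 → R4=8+2=10
CMP R4, 14  (cmp 10,14)
JNZ start: taken
ADD R1, 2 → R1=77+2=79
ADD R1, 20 → R1=79+20=99
ADD R4, 2 → R4=10+2=12
CMP R4, 14  (cmp 12,14)
JNZ start: taken
ADD R1, 2 → R1=99+2=101
ADD R1, 20 → R1=101+20=121
ADD R4, 2 → R4=12+2=14
CMP R4, 14  (cmp 14,14)
JNZ start: not taken
OR R1, 5 → R1=121|5=125
halt.

125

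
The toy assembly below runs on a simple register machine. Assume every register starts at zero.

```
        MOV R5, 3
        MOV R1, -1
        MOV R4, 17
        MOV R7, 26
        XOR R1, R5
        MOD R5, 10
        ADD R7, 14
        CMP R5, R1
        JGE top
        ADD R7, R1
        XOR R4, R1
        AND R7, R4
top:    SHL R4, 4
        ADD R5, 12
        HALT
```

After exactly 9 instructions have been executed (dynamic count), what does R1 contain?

R5=3
R1=-1
R4=17
R7=26
R1=(-1)^3=-4
R5=3%10=3
R7=26+14=40
CMP R5, R1  (cmp 3,-4)
JGE top: taken
After step 9: R1 = -4.

-4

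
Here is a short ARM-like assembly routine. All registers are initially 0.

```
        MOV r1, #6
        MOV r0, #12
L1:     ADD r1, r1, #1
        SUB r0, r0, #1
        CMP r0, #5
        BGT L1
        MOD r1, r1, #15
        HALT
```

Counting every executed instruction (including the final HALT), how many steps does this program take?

MOV r1, #6 → r1=6
MOV r0, #12 → r0=12
ADD r1, r1, #1 → r1=6+1=7
SUB r0, r0, #1 → r0=12-1=11
CMP r0, #5  (cmp 11,5)
BGT L1: taken
ADD r1, r1, #1 → r1=7+1=8
SUB r0, r0, #1 → r0=11-1=10
CMP r0, #5  (cmp 10,5)
BGT L1: taken
ADD r1, r1, #1 → r1=8+1=9
SUB r0, r0, #1 → r0=10-1=9
CMP r0, #5  (cmp 9,5)
BGT L1: taken
ADD r1, r1, #1 → r1=9+1=10
SUB r0, r0, #1 → r0=9-1=8
CMP r0, #5  (cmp 8,5)
BGT L1: taken
ADD r1, r1, #1 → r1=10+1=11
SUB r0, r0, #1 → r0=8-1=7
CMP r0, #5  (cmp 7,5)
BGT L1: taken
ADD r1, r1, #1 → r1=11+1=12
SUB r0, r0, #1 → r0=7-1=6
CMP r0, #5  (cmp 6,5)
BGT L1: taken
ADD r1, r1, #1 → r1=12+1=13
SUB r0, r0, #1 → r0=6-1=5
CMP r0, #5  (cmp 5,5)
BGT L1: not taken
MOD r1, r1, #15 → r1=13%15=13
halt.
Total executed instructions: 32.

32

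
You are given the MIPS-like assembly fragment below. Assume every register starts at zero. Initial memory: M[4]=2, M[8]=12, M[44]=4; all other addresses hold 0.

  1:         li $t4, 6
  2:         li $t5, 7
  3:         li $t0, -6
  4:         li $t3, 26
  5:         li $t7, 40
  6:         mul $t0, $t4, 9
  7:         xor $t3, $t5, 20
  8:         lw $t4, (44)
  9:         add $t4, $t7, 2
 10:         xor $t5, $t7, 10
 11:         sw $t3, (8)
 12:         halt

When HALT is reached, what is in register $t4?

$t4=6
$t5=7
$t0=-6
$t3=26
$t7=40
$t0=6*9=54
$t3=7^20=19
$t4=M[44]=4
$t4=40+2=42
$t5=40^10=34
sw $t3, (8) → M[8]=19
halt.

42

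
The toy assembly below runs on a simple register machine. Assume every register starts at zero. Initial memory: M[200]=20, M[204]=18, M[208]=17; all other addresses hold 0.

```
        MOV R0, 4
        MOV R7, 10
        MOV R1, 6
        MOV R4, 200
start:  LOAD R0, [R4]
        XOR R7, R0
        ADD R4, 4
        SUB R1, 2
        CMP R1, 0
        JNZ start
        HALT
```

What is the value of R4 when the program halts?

212

after MOV R0, 4: R0=4
after MOV R7, 10: R7=10
after MOV R1, 6: R1=6
after MOV R4, 200: R4=200
after LOAD R0, [R4]: R0=M[200]=20
after XOR R7, R0: R7=10^20=30
after ADD R4, 4: R4=200+4=204
after SUB R1, 2: R1=6-2=4
CMP R1, 0  (cmp 4,0)
JNZ start: taken
after LOAD R0, [R4]: R0=M[204]=18
after XOR R7, R0: R7=30^18=12
after ADD R4, 4: R4=204+4=208
after SUB R1, 2: R1=4-2=2
CMP R1, 0  (cmp 2,0)
JNZ start: taken
after LOAD R0, [R4]: R0=M[208]=17
after XOR R7, R0: R7=12^17=29
after ADD R4, 4: R4=208+4=212
after SUB R1, 2: R1=2-2=0
CMP R1, 0  (cmp 0,0)
JNZ start: not taken
halt.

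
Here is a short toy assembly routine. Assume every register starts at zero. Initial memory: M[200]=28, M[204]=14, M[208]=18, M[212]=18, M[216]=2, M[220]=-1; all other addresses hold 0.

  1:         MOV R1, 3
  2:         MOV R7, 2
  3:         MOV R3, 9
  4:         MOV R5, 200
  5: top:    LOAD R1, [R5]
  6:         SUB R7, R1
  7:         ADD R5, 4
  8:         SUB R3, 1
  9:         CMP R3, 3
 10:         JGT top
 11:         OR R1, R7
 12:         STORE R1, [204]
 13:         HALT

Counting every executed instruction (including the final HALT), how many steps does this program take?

43

R1=3
R7=2
R3=9
R5=200
R1=M[200]=28
R7=2-28=-26
R5=200+4=204
R3=9-1=8
CMP R3, 3  (cmp 8,3)
JGT top: taken
R1=M[204]=14
R7=(-26)-14=-40
R5=204+4=208
R3=8-1=7
CMP R3, 3  (cmp 7,3)
JGT top: taken
R1=M[208]=18
R7=(-40)-18=-58
R5=208+4=212
R3=7-1=6
CMP R3, 3  (cmp 6,3)
JGT top: taken
R1=M[212]=18
R7=(-58)-18=-76
R5=212+4=216
R3=6-1=5
CMP R3, 3  (cmp 5,3)
JGT top: taken
R1=M[216]=2
R7=(-76)-2=-78
R5=216+4=220
R3=5-1=4
CMP R3, 3  (cmp 4,3)
JGT top: taken
R1=M[220]=-1
R7=(-78)-(-1)=-77
R5=220+4=224
R3=4-1=3
CMP R3, 3  (cmp 3,3)
JGT top: not taken
R1=(-1)|(-77)=-1
STORE R1, [204] → M[204]=-1
halt.
Total executed instructions: 43.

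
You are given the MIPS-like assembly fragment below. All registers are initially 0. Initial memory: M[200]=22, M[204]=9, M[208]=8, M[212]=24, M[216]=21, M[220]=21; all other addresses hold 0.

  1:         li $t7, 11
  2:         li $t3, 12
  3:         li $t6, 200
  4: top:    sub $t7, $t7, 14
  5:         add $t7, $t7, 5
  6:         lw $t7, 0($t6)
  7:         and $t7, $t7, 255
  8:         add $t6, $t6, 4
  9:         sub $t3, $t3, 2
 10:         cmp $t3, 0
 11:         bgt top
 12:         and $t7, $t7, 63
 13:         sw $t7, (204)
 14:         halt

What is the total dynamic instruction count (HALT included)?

54

li $t7, 11 → $t7=11
li $t3, 12 → $t3=12
li $t6, 200 → $t6=200
sub $t7, $t7, 14 → $t7=11-14=-3
add $t7, $t7, 5 → $t7=(-3)+5=2
lw $t7, 0($t6) → $t7=M[200]=22
and $t7, $t7, 255 → $t7=22&255=22
add $t6, $t6, 4 → $t6=200+4=204
sub $t3, $t3, 2 → $t3=12-2=10
cmp $t3, 0  (cmp 10,0)
bgt top: taken
sub $t7, $t7, 14 → $t7=22-14=8
add $t7, $t7, 5 → $t7=8+5=13
lw $t7, 0($t6) → $t7=M[204]=9
and $t7, $t7, 255 → $t7=9&255=9
add $t6, $t6, 4 → $t6=204+4=208
sub $t3, $t3, 2 → $t3=10-2=8
cmp $t3, 0  (cmp 8,0)
bgt top: taken
sub $t7, $t7, 14 → $t7=9-14=-5
add $t7, $t7, 5 → $t7=(-5)+5=0
lw $t7, 0($t6) → $t7=M[208]=8
and $t7, $t7, 255 → $t7=8&255=8
add $t6, $t6, 4 → $t6=208+4=212
sub $t3, $t3, 2 → $t3=8-2=6
cmp $t3, 0  (cmp 6,0)
bgt top: taken
sub $t7, $t7, 14 → $t7=8-14=-6
add $t7, $t7, 5 → $t7=(-6)+5=-1
lw $t7, 0($t6) → $t7=M[212]=24
and $t7, $t7, 255 → $t7=24&255=24
add $t6, $t6, 4 → $t6=212+4=216
sub $t3, $t3, 2 → $t3=6-2=4
cmp $t3, 0  (cmp 4,0)
bgt top: taken
sub $t7, $t7, 14 → $t7=24-14=10
add $t7, $t7, 5 → $t7=10+5=15
lw $t7, 0($t6) → $t7=M[216]=21
and $t7, $t7, 255 → $t7=21&255=21
add $t6, $t6, 4 → $t6=216+4=220
sub $t3, $t3, 2 → $t3=4-2=2
cmp $t3, 0  (cmp 2,0)
bgt top: taken
sub $t7, $t7, 14 → $t7=21-14=7
add $t7, $t7, 5 → $t7=7+5=12
lw $t7, 0($t6) → $t7=M[220]=21
and $t7, $t7, 255 → $t7=21&255=21
add $t6, $t6, 4 → $t6=220+4=224
sub $t3, $t3, 2 → $t3=2-2=0
cmp $t3, 0  (cmp 0,0)
bgt top: not taken
and $t7, $t7, 63 → $t7=21&63=21
sw $t7, (204) → M[204]=21
halt.
Total executed instructions: 54.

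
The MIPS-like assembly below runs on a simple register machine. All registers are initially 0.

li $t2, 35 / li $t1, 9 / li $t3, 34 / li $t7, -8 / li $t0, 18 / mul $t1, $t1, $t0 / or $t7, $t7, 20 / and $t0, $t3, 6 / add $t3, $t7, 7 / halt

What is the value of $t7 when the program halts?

-4

li $t2, 35 → $t2=35
li $t1, 9 → $t1=9
li $t3, 34 → $t3=34
li $t7, -8 → $t7=-8
li $t0, 18 → $t0=18
mul $t1, $t1, $t0 → $t1=9*18=162
or $t7, $t7, 20 → $t7=(-8)|20=-4
and $t0, $t3, 6 → $t0=34&6=2
add $t3, $t7, 7 → $t3=(-4)+7=3
halt.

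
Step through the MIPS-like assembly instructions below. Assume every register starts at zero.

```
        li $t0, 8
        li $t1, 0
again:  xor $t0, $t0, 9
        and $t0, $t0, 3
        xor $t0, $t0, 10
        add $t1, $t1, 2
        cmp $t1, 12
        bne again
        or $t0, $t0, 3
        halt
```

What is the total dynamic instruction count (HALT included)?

li $t0, 8 → $t0=8
li $t1, 0 → $t1=0
xor $t0, $t0, 9 → $t0=8^9=1
and $t0, $t0, 3 → $t0=1&3=1
xor $t0, $t0, 10 → $t0=1^10=11
add $t1, $t1, 2 → $t1=0+2=2
cmp $t1, 12  (cmp 2,12)
bne again: taken
xor $t0, $t0, 9 → $t0=11^9=2
and $t0, $t0, 3 → $t0=2&3=2
xor $t0, $t0, 10 → $t0=2^10=8
add $t1, $t1, 2 → $t1=2+2=4
cmp $t1, 12  (cmp 4,12)
bne again: taken
xor $t0, $t0, 9 → $t0=8^9=1
and $t0, $t0, 3 → $t0=1&3=1
xor $t0, $t0, 10 → $t0=1^10=11
add $t1, $t1, 2 → $t1=4+2=6
cmp $t1, 12  (cmp 6,12)
bne again: taken
xor $t0, $t0, 9 → $t0=11^9=2
and $t0, $t0, 3 → $t0=2&3=2
xor $t0, $t0, 10 → $t0=2^10=8
add $t1, $t1, 2 → $t1=6+2=8
cmp $t1, 12  (cmp 8,12)
bne again: taken
xor $t0, $t0, 9 → $t0=8^9=1
and $t0, $t0, 3 → $t0=1&3=1
xor $t0, $t0, 10 → $t0=1^10=11
add $t1, $t1, 2 → $t1=8+2=10
cmp $t1, 12  (cmp 10,12)
bne again: taken
xor $t0, $t0, 9 → $t0=11^9=2
and $t0, $t0, 3 → $t0=2&3=2
xor $t0, $t0, 10 → $t0=2^10=8
add $t1, $t1, 2 → $t1=10+2=12
cmp $t1, 12  (cmp 12,12)
bne again: not taken
or $t0, $t0, 3 → $t0=8|3=11
halt.
Total executed instructions: 40.

40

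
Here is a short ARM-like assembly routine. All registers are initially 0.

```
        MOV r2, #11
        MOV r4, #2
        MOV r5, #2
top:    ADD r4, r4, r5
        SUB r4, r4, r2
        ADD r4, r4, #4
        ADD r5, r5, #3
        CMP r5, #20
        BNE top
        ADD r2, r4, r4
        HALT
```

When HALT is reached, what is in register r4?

MOV r2, #11 → r2=11
MOV r4, #2 → r4=2
MOV r5, #2 → r5=2
ADD r4, r4, r5 → r4=2+2=4
SUB r4, r4, r2 → r4=4-11=-7
ADD r4, r4, #4 → r4=(-7)+4=-3
ADD r5, r5, #3 → r5=2+3=5
CMP r5, #20  (cmp 5,20)
BNE top: taken
ADD r4, r4, r5 → r4=(-3)+5=2
SUB r4, r4, r2 → r4=2-11=-9
ADD r4, r4, #4 → r4=(-9)+4=-5
ADD r5, r5, #3 → r5=5+3=8
CMP r5, #20  (cmp 8,20)
BNE top: taken
ADD r4, r4, r5 → r4=(-5)+8=3
SUB r4, r4, r2 → r4=3-11=-8
ADD r4, r4, #4 → r4=(-8)+4=-4
ADD r5, r5, #3 → r5=8+3=11
CMP r5, #20  (cmp 11,20)
BNE top: taken
ADD r4, r4, r5 → r4=(-4)+11=7
SUB r4, r4, r2 → r4=7-11=-4
ADD r4, r4, #4 → r4=(-4)+4=0
ADD r5, r5, #3 → r5=11+3=14
CMP r5, #20  (cmp 14,20)
BNE top: taken
ADD r4, r4, r5 → r4=0+14=14
SUB r4, r4, r2 → r4=14-11=3
ADD r4, r4, #4 → r4=3+4=7
ADD r5, r5, #3 → r5=14+3=17
CMP r5, #20  (cmp 17,20)
BNE top: taken
ADD r4, r4, r5 → r4=7+17=24
SUB r4, r4, r2 → r4=24-11=13
ADD r4, r4, #4 → r4=13+4=17
ADD r5, r5, #3 → r5=17+3=20
CMP r5, #20  (cmp 20,20)
BNE top: not taken
ADD r2, r4, r4 → r2=17+17=34
halt.

17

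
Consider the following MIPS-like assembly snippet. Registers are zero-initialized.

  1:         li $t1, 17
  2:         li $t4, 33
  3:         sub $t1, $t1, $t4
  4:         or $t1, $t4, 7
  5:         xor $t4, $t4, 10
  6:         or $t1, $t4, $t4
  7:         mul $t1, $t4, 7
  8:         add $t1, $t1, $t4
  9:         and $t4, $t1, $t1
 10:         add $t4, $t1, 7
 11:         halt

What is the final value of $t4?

$t1=17
$t4=33
$t1=17-33=-16
$t1=33|7=39
$t4=33^10=43
$t1=43|43=43
$t1=43*7=301
$t1=301+43=344
$t4=344&344=344
$t4=344+7=351
halt.

351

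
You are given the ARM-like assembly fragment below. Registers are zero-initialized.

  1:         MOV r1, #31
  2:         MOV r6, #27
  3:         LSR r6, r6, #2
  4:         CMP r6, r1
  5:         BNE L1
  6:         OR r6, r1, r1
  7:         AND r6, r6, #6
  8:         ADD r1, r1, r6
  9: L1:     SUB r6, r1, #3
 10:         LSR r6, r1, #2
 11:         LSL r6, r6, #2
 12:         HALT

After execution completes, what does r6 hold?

MOV r1, #31 → r1=31
MOV r6, #27 → r6=27
LSR r6, r6, #2 → r6=27>>2=6
CMP r6, r1  (cmp 6,31)
BNE L1: taken
SUB r6, r1, #3 → r6=31-3=28
LSR r6, r1, #2 → r6=31>>2=7
LSL r6, r6, #2 → r6=7<<2=28
halt.

28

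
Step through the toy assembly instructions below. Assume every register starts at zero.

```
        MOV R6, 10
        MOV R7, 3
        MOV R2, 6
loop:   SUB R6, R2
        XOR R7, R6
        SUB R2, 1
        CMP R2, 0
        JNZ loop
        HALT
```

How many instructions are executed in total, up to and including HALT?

MOV R6, 10 → R6=10
MOV R7, 3 → R7=3
MOV R2, 6 → R2=6
SUB R6, R2 → R6=10-6=4
XOR R7, R6 → R7=3^4=7
SUB R2, 1 → R2=6-1=5
CMP R2, 0  (cmp 5,0)
JNZ loop: taken
SUB R6, R2 → R6=4-5=-1
XOR R7, R6 → R7=7^(-1)=-8
SUB R2, 1 → R2=5-1=4
CMP R2, 0  (cmp 4,0)
JNZ loop: taken
SUB R6, R2 → R6=(-1)-4=-5
XOR R7, R6 → R7=(-8)^(-5)=3
SUB R2, 1 → R2=4-1=3
CMP R2, 0  (cmp 3,0)
JNZ loop: taken
SUB R6, R2 → R6=(-5)-3=-8
XOR R7, R6 → R7=3^(-8)=-5
SUB R2, 1 → R2=3-1=2
CMP R2, 0  (cmp 2,0)
JNZ loop: taken
SUB R6, R2 → R6=(-8)-2=-10
XOR R7, R6 → R7=(-5)^(-10)=13
SUB R2, 1 → R2=2-1=1
CMP R2, 0  (cmp 1,0)
JNZ loop: taken
SUB R6, R2 → R6=(-10)-1=-11
XOR R7, R6 → R7=13^(-11)=-8
SUB R2, 1 → R2=1-1=0
CMP R2, 0  (cmp 0,0)
JNZ loop: not taken
halt.
Total executed instructions: 34.

34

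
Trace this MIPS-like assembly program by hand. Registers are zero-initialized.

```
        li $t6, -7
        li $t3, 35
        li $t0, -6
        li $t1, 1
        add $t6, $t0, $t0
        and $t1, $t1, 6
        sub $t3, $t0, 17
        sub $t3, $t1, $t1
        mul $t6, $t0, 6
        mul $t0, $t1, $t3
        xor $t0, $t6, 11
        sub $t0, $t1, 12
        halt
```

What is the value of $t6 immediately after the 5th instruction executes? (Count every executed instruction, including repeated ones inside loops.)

after li $t6, -7: $t6=-7
after li $t3, 35: $t3=35
after li $t0, -6: $t0=-6
after li $t1, 1: $t1=1
after add $t6, $t0, $t0: $t6=(-6)+(-6)=-12
After step 5: $t6 = -12.

-12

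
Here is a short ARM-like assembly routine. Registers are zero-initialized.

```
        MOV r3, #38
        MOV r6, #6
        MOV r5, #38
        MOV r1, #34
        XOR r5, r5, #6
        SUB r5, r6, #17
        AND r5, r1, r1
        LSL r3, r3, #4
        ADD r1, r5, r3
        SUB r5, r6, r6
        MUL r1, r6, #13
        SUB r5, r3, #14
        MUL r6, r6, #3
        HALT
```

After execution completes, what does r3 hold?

608

MOV r3, #38 → r3=38
MOV r6, #6 → r6=6
MOV r5, #38 → r5=38
MOV r1, #34 → r1=34
XOR r5, r5, #6 → r5=38^6=32
SUB r5, r6, #17 → r5=6-17=-11
AND r5, r1, r1 → r5=34&34=34
LSL r3, r3, #4 → r3=38<<4=608
ADD r1, r5, r3 → r1=34+608=642
SUB r5, r6, r6 → r5=6-6=0
MUL r1, r6, #13 → r1=6*13=78
SUB r5, r3, #14 → r5=608-14=594
MUL r6, r6, #3 → r6=6*3=18
halt.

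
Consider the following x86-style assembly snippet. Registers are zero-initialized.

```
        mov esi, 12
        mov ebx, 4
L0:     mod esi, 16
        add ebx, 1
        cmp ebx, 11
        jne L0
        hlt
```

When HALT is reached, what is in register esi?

12

mov esi, 12 → esi=12
mov ebx, 4 → ebx=4
mod esi, 16 → esi=12%16=12
add ebx, 1 → ebx=4+1=5
cmp ebx, 11  (cmp 5,11)
jne L0: taken
mod esi, 16 → esi=12%16=12
add ebx, 1 → ebx=5+1=6
cmp ebx, 11  (cmp 6,11)
jne L0: taken
mod esi, 16 → esi=12%16=12
add ebx, 1 → ebx=6+1=7
cmp ebx, 11  (cmp 7,11)
jne L0: taken
mod esi, 16 → esi=12%16=12
add ebx, 1 → ebx=7+1=8
cmp ebx, 11  (cmp 8,11)
jne L0: taken
mod esi, 16 → esi=12%16=12
add ebx, 1 → ebx=8+1=9
cmp ebx, 11  (cmp 9,11)
jne L0: taken
mod esi, 16 → esi=12%16=12
add ebx, 1 → ebx=9+1=10
cmp ebx, 11  (cmp 10,11)
jne L0: taken
mod esi, 16 → esi=12%16=12
add ebx, 1 → ebx=10+1=11
cmp ebx, 11  (cmp 11,11)
jne L0: not taken
halt.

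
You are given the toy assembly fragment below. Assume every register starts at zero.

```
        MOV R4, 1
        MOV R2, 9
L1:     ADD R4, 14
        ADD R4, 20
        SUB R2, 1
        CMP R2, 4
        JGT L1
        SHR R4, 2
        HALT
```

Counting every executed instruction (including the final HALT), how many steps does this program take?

MOV R4, 1 → R4=1
MOV R2, 9 → R2=9
ADD R4, 14 → R4=1+14=15
ADD R4, 20 → R4=15+20=35
SUB R2, 1 → R2=9-1=8
CMP R2, 4  (cmp 8,4)
JGT L1: taken
ADD R4, 14 → R4=35+14=49
ADD R4, 20 → R4=49+20=69
SUB R2, 1 → R2=8-1=7
CMP R2, 4  (cmp 7,4)
JGT L1: taken
ADD R4, 14 → R4=69+14=83
ADD R4, 20 → R4=83+20=103
SUB R2, 1 → R2=7-1=6
CMP R2, 4  (cmp 6,4)
JGT L1: taken
ADD R4, 14 → R4=103+14=117
ADD R4, 20 → R4=117+20=137
SUB R2, 1 → R2=6-1=5
CMP R2, 4  (cmp 5,4)
JGT L1: taken
ADD R4, 14 → R4=137+14=151
ADD R4, 20 → R4=151+20=171
SUB R2, 1 → R2=5-1=4
CMP R2, 4  (cmp 4,4)
JGT L1: not taken
SHR R4, 2 → R4=171>>2=42
halt.
Total executed instructions: 29.

29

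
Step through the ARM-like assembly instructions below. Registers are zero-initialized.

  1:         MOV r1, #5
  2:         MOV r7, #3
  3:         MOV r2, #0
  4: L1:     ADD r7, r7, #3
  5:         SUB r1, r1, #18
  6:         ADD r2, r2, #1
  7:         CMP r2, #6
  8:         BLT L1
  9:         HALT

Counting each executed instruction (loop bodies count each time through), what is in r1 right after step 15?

-49

r1=5
r7=3
r2=0
r7=3+3=6
r1=5-18=-13
r2=0+1=1
CMP r2, #6  (cmp 1,6)
BLT L1: taken
r7=6+3=9
r1=(-13)-18=-31
r2=1+1=2
CMP r2, #6  (cmp 2,6)
BLT L1: taken
r7=9+3=12
r1=(-31)-18=-49
After step 15: r1 = -49.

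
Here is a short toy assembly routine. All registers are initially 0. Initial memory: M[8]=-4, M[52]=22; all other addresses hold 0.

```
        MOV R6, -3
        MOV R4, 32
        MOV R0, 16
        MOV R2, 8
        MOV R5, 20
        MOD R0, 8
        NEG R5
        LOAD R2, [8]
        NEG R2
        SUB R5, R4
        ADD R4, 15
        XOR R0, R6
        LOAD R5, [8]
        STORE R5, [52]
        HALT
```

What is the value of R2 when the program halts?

4

MOV R6, -3 → R6=-3
MOV R4, 32 → R4=32
MOV R0, 16 → R0=16
MOV R2, 8 → R2=8
MOV R5, 20 → R5=20
MOD R0, 8 → R0=16%8=0
NEG R5 → R5=-(20)=-20
LOAD R2, [8] → R2=M[8]=-4
NEG R2 → R2=-(-4)=4
SUB R5, R4 → R5=(-20)-32=-52
ADD R4, 15 → R4=32+15=47
XOR R0, R6 → R0=0^(-3)=-3
LOAD R5, [8] → R5=M[8]=-4
STORE R5, [52] → M[52]=-4
halt.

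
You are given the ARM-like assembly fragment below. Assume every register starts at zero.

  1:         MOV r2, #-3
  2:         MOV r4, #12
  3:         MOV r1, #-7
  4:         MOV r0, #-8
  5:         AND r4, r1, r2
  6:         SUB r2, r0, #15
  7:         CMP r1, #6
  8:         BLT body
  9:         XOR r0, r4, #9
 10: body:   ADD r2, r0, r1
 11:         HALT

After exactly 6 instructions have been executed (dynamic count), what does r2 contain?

-23

after MOV r2, #-3: r2=-3
after MOV r4, #12: r4=12
after MOV r1, #-7: r1=-7
after MOV r0, #-8: r0=-8
after AND r4, r1, r2: r4=(-7)&(-3)=-7
after SUB r2, r0, #15: r2=(-8)-15=-23
After step 6: r2 = -23.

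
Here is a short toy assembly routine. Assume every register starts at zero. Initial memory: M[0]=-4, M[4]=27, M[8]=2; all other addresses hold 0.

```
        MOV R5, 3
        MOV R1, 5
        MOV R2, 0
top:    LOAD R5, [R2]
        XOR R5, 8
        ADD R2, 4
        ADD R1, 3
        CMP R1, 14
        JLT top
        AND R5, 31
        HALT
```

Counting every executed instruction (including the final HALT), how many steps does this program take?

R5=3
R1=5
R2=0
R5=M[0]=-4
R5=(-4)^8=-12
R2=0+4=4
R1=5+3=8
CMP R1, 14  (cmp 8,14)
JLT top: taken
R5=M[4]=27
R5=27^8=19
R2=4+4=8
R1=8+3=11
CMP R1, 14  (cmp 11,14)
JLT top: taken
R5=M[8]=2
R5=2^8=10
R2=8+4=12
R1=11+3=14
CMP R1, 14  (cmp 14,14)
JLT top: not taken
R5=10&31=10
halt.
Total executed instructions: 23.

23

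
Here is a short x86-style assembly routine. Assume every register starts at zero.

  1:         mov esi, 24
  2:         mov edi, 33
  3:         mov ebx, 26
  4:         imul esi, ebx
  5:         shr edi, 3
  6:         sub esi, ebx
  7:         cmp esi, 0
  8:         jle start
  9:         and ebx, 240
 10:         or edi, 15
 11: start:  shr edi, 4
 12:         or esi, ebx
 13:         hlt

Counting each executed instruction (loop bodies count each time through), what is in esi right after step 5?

624

after mov esi, 24: esi=24
after mov edi, 33: edi=33
after mov ebx, 26: ebx=26
after imul esi, ebx: esi=24*26=624
after shr edi, 3: edi=33>>3=4
After step 5: esi = 624.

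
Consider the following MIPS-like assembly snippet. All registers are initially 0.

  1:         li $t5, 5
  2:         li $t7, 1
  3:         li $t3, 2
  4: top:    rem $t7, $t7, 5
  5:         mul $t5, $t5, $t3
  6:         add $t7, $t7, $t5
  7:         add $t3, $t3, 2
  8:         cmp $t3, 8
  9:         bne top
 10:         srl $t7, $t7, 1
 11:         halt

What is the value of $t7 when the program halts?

after li $t5, 5: $t5=5
after li $t7, 1: $t7=1
after li $t3, 2: $t3=2
after rem $t7, $t7, 5: $t7=1%5=1
after mul $t5, $t5, $t3: $t5=5*2=10
after add $t7, $t7, $t5: $t7=1+10=11
after add $t3, $t3, 2: $t3=2+2=4
cmp $t3, 8  (cmp 4,8)
bne top: taken
after rem $t7, $t7, 5: $t7=11%5=1
after mul $t5, $t5, $t3: $t5=10*4=40
after add $t7, $t7, $t5: $t7=1+40=41
after add $t3, $t3, 2: $t3=4+2=6
cmp $t3, 8  (cmp 6,8)
bne top: taken
after rem $t7, $t7, 5: $t7=41%5=1
after mul $t5, $t5, $t3: $t5=40*6=240
after add $t7, $t7, $t5: $t7=1+240=241
after add $t3, $t3, 2: $t3=6+2=8
cmp $t3, 8  (cmp 8,8)
bne top: not taken
after srl $t7, $t7, 1: $t7=241>>1=120
halt.

120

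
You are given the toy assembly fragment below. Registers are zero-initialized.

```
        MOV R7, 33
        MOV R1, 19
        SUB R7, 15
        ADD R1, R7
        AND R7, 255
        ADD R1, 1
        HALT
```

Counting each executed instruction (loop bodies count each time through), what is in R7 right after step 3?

18

after MOV R7, 33: R7=33
after MOV R1, 19: R1=19
after SUB R7, 15: R7=33-15=18
After step 3: R7 = 18.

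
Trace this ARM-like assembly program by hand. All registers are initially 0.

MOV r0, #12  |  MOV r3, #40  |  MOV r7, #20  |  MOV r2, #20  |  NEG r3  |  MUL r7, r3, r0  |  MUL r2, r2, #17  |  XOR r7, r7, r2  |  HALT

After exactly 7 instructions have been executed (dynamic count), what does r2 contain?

340

after MOV r0, #12: r0=12
after MOV r3, #40: r3=40
after MOV r7, #20: r7=20
after MOV r2, #20: r2=20
after NEG r3: r3=-(40)=-40
after MUL r7, r3, r0: r7=(-40)*12=-480
after MUL r2, r2, #17: r2=20*17=340
After step 7: r2 = 340.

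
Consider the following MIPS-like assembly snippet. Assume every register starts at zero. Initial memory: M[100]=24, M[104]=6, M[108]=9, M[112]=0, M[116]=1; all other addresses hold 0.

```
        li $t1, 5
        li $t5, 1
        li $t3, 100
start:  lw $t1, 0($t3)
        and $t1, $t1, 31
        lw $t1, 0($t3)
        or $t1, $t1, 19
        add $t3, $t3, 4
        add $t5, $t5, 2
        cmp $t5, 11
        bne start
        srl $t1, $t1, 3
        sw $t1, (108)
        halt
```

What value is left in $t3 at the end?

li $t1, 5 → $t1=5
li $t5, 1 → $t5=1
li $t3, 100 → $t3=100
lw $t1, 0($t3) → $t1=M[100]=24
and $t1, $t1, 31 → $t1=24&31=24
lw $t1, 0($t3) → $t1=M[100]=24
or $t1, $t1, 19 → $t1=24|19=27
add $t3, $t3, 4 → $t3=100+4=104
add $t5, $t5, 2 → $t5=1+2=3
cmp $t5, 11  (cmp 3,11)
bne start: taken
lw $t1, 0($t3) → $t1=M[104]=6
and $t1, $t1, 31 → $t1=6&31=6
lw $t1, 0($t3) → $t1=M[104]=6
or $t1, $t1, 19 → $t1=6|19=23
add $t3, $t3, 4 → $t3=104+4=108
add $t5, $t5, 2 → $t5=3+2=5
cmp $t5, 11  (cmp 5,11)
bne start: taken
lw $t1, 0($t3) → $t1=M[108]=9
and $t1, $t1, 31 → $t1=9&31=9
lw $t1, 0($t3) → $t1=M[108]=9
or $t1, $t1, 19 → $t1=9|19=27
add $t3, $t3, 4 → $t3=108+4=112
add $t5, $t5, 2 → $t5=5+2=7
cmp $t5, 11  (cmp 7,11)
bne start: taken
lw $t1, 0($t3) → $t1=M[112]=0
and $t1, $t1, 31 → $t1=0&31=0
lw $t1, 0($t3) → $t1=M[112]=0
or $t1, $t1, 19 → $t1=0|19=19
add $t3, $t3, 4 → $t3=112+4=116
add $t5, $t5, 2 → $t5=7+2=9
cmp $t5, 11  (cmp 9,11)
bne start: taken
lw $t1, 0($t3) → $t1=M[116]=1
and $t1, $t1, 31 → $t1=1&31=1
lw $t1, 0($t3) → $t1=M[116]=1
or $t1, $t1, 19 → $t1=1|19=19
add $t3, $t3, 4 → $t3=116+4=120
add $t5, $t5, 2 → $t5=9+2=11
cmp $t5, 11  (cmp 11,11)
bne start: not taken
srl $t1, $t1, 3 → $t1=19>>3=2
sw $t1, (108) → M[108]=2
halt.

120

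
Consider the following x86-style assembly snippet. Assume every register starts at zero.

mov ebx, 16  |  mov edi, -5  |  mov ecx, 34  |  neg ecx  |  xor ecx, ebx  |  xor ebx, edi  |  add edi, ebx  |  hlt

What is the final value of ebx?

mov ebx, 16 → ebx=16
mov edi, -5 → edi=-5
mov ecx, 34 → ecx=34
neg ecx → ecx=-(34)=-34
xor ecx, ebx → ecx=(-34)^16=-50
xor ebx, edi → ebx=16^(-5)=-21
add edi, ebx → edi=(-5)+(-21)=-26
halt.

-21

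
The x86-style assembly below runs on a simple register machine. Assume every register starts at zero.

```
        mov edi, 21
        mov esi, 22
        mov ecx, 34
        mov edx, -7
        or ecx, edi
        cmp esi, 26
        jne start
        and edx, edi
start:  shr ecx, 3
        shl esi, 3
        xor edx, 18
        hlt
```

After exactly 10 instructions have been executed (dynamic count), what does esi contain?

176

edi=21
esi=22
ecx=34
edx=-7
ecx=34|21=55
cmp esi, 26  (cmp 22,26)
jne start: taken
ecx=55>>3=6
esi=22<<3=176
edx=(-7)^18=-21
After step 10: esi = 176.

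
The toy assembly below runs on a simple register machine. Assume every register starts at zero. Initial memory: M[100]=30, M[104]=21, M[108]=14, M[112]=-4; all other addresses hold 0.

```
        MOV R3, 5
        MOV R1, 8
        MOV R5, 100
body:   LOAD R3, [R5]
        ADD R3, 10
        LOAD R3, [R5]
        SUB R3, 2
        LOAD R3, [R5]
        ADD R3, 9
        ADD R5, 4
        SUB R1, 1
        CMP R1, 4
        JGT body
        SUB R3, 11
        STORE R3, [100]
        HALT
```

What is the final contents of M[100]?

-6

R3=5
R1=8
R5=100
R3=M[100]=30
R3=30+10=40
R3=M[100]=30
R3=30-2=28
R3=M[100]=30
R3=30+9=39
R5=100+4=104
R1=8-1=7
CMP R1, 4  (cmp 7,4)
JGT body: taken
R3=M[104]=21
R3=21+10=31
R3=M[104]=21
R3=21-2=19
R3=M[104]=21
R3=21+9=30
R5=104+4=108
R1=7-1=6
CMP R1, 4  (cmp 6,4)
JGT body: taken
R3=M[108]=14
R3=14+10=24
R3=M[108]=14
R3=14-2=12
R3=M[108]=14
R3=14+9=23
R5=108+4=112
R1=6-1=5
CMP R1, 4  (cmp 5,4)
JGT body: taken
R3=M[112]=-4
R3=(-4)+10=6
R3=M[112]=-4
R3=(-4)-2=-6
R3=M[112]=-4
R3=(-4)+9=5
R5=112+4=116
R1=5-1=4
CMP R1, 4  (cmp 4,4)
JGT body: not taken
R3=5-11=-6
STORE R3, [100] → M[100]=-6
halt.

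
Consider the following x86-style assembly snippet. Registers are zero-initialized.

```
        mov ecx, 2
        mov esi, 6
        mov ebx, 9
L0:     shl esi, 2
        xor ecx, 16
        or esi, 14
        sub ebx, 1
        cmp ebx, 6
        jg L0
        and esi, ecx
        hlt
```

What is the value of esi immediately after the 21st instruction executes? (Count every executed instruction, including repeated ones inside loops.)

510

after mov ecx, 2: ecx=2
after mov esi, 6: esi=6
after mov ebx, 9: ebx=9
after shl esi, 2: esi=6<<2=24
after xor ecx, 16: ecx=2^16=18
after or esi, 14: esi=24|14=30
after sub ebx, 1: ebx=9-1=8
cmp ebx, 6  (cmp 8,6)
jg L0: taken
after shl esi, 2: esi=30<<2=120
after xor ecx, 16: ecx=18^16=2
after or esi, 14: esi=120|14=126
after sub ebx, 1: ebx=8-1=7
cmp ebx, 6  (cmp 7,6)
jg L0: taken
after shl esi, 2: esi=126<<2=504
after xor ecx, 16: ecx=2^16=18
after or esi, 14: esi=504|14=510
after sub ebx, 1: ebx=7-1=6
cmp ebx, 6  (cmp 6,6)
jg L0: not taken
After step 21: esi = 510.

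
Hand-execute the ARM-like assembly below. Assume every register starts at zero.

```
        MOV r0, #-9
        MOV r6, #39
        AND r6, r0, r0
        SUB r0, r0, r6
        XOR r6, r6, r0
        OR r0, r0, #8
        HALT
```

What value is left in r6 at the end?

after MOV r0, #-9: r0=-9
after MOV r6, #39: r6=39
after AND r6, r0, r0: r6=(-9)&(-9)=-9
after SUB r0, r0, r6: r0=(-9)-(-9)=0
after XOR r6, r6, r0: r6=(-9)^0=-9
after OR r0, r0, #8: r0=0|8=8
halt.

-9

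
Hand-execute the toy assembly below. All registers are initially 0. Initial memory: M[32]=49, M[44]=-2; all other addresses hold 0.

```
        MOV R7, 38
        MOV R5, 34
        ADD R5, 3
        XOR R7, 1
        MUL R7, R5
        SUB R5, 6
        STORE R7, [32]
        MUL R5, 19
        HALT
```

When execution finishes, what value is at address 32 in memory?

R7=38
R5=34
R5=34+3=37
R7=38^1=39
R7=39*37=1443
R5=37-6=31
STORE R7, [32] → M[32]=1443
R5=31*19=589
halt.

1443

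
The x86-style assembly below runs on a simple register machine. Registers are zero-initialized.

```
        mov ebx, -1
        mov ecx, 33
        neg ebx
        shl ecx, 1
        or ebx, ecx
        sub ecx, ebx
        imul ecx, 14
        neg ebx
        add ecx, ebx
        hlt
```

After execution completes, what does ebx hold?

-67

mov ebx, -1 → ebx=-1
mov ecx, 33 → ecx=33
neg ebx → ebx=-(-1)=1
shl ecx, 1 → ecx=33<<1=66
or ebx, ecx → ebx=1|66=67
sub ecx, ebx → ecx=66-67=-1
imul ecx, 14 → ecx=(-1)*14=-14
neg ebx → ebx=-(67)=-67
add ecx, ebx → ecx=(-14)+(-67)=-81
halt.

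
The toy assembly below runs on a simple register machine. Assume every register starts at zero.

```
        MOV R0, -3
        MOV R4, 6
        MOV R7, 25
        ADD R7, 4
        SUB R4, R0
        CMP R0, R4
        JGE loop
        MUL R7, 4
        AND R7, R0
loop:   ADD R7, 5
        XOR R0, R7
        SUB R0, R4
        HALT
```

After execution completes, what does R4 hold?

after MOV R0, -3: R0=-3
after MOV R4, 6: R4=6
after MOV R7, 25: R7=25
after ADD R7, 4: R7=25+4=29
after SUB R4, R0: R4=6-(-3)=9
CMP R0, R4  (cmp -3,9)
JGE loop: not taken
after MUL R7, 4: R7=29*4=116
after AND R7, R0: R7=116&(-3)=116
after ADD R7, 5: R7=116+5=121
after XOR R0, R7: R0=(-3)^121=-124
after SUB R0, R4: R0=(-124)-9=-133
halt.

9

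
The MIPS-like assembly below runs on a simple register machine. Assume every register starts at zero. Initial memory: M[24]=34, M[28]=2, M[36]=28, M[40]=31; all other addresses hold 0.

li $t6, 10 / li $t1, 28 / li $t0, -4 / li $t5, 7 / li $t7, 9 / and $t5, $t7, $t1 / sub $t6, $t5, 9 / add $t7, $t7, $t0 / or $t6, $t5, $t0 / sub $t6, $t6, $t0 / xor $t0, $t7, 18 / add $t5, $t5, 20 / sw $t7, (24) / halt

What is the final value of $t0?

23

after li $t6, 10: $t6=10
after li $t1, 28: $t1=28
after li $t0, -4: $t0=-4
after li $t5, 7: $t5=7
after li $t7, 9: $t7=9
after and $t5, $t7, $t1: $t5=9&28=8
after sub $t6, $t5, 9: $t6=8-9=-1
after add $t7, $t7, $t0: $t7=9+(-4)=5
after or $t6, $t5, $t0: $t6=8|(-4)=-4
after sub $t6, $t6, $t0: $t6=(-4)-(-4)=0
after xor $t0, $t7, 18: $t0=5^18=23
after add $t5, $t5, 20: $t5=8+20=28
sw $t7, (24) → M[24]=5
halt.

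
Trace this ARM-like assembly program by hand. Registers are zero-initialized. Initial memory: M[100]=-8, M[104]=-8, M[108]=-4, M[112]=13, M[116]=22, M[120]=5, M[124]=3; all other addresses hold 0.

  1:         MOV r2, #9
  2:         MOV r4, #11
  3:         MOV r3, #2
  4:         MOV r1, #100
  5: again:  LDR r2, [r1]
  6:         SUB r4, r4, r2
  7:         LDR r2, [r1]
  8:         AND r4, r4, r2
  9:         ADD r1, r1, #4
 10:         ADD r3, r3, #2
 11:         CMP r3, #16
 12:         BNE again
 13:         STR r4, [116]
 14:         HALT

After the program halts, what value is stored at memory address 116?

MOV r2, #9 → r2=9
MOV r4, #11 → r4=11
MOV r3, #2 → r3=2
MOV r1, #100 → r1=100
LDR r2, [r1] → r2=M[100]=-8
SUB r4, r4, r2 → r4=11-(-8)=19
LDR r2, [r1] → r2=M[100]=-8
AND r4, r4, r2 → r4=19&(-8)=16
ADD r1, r1, #4 → r1=100+4=104
ADD r3, r3, #2 → r3=2+2=4
CMP r3, #16  (cmp 4,16)
BNE again: taken
LDR r2, [r1] → r2=M[104]=-8
SUB r4, r4, r2 → r4=16-(-8)=24
LDR r2, [r1] → r2=M[104]=-8
AND r4, r4, r2 → r4=24&(-8)=24
ADD r1, r1, #4 → r1=104+4=108
ADD r3, r3, #2 → r3=4+2=6
CMP r3, #16  (cmp 6,16)
BNE again: taken
LDR r2, [r1] → r2=M[108]=-4
SUB r4, r4, r2 → r4=24-(-4)=28
LDR r2, [r1] → r2=M[108]=-4
AND r4, r4, r2 → r4=28&(-4)=28
ADD r1, r1, #4 → r1=108+4=112
ADD r3, r3, #2 → r3=6+2=8
CMP r3, #16  (cmp 8,16)
BNE again: taken
LDR r2, [r1] → r2=M[112]=13
SUB r4, r4, r2 → r4=28-13=15
LDR r2, [r1] → r2=M[112]=13
AND r4, r4, r2 → r4=15&13=13
ADD r1, r1, #4 → r1=112+4=116
ADD r3, r3, #2 → r3=8+2=10
CMP r3, #16  (cmp 10,16)
BNE again: taken
LDR r2, [r1] → r2=M[116]=22
SUB r4, r4, r2 → r4=13-22=-9
LDR r2, [r1] → r2=M[116]=22
AND r4, r4, r2 → r4=(-9)&22=22
ADD r1, r1, #4 → r1=116+4=120
ADD r3, r3, #2 → r3=10+2=12
CMP r3, #16  (cmp 12,16)
BNE again: taken
LDR r2, [r1] → r2=M[120]=5
SUB r4, r4, r2 → r4=22-5=17
LDR r2, [r1] → r2=M[120]=5
AND r4, r4, r2 → r4=17&5=1
ADD r1, r1, #4 → r1=120+4=124
ADD r3, r3, #2 → r3=12+2=14
CMP r3, #16  (cmp 14,16)
BNE again: taken
LDR r2, [r1] → r2=M[124]=3
SUB r4, r4, r2 → r4=1-3=-2
LDR r2, [r1] → r2=M[124]=3
AND r4, r4, r2 → r4=(-2)&3=2
ADD r1, r1, #4 → r1=124+4=128
ADD r3, r3, #2 → r3=14+2=16
CMP r3, #16  (cmp 16,16)
BNE again: not taken
STR r4, [116] → M[116]=2
halt.

2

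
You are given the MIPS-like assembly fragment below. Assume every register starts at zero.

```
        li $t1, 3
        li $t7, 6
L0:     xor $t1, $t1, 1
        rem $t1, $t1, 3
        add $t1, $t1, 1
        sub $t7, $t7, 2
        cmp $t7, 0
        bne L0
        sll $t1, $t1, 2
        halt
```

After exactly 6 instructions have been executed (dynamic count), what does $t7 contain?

4

$t1=3
$t7=6
$t1=3^1=2
$t1=2%3=2
$t1=2+1=3
$t7=6-2=4
After step 6: $t7 = 4.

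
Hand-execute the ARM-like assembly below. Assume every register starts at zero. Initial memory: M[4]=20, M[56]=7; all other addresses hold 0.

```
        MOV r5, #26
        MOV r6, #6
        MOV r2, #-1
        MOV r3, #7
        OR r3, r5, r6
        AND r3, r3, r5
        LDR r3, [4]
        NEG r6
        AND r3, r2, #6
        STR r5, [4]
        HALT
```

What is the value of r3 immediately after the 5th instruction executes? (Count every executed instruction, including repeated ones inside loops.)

30

r5=26
r6=6
r2=-1
r3=7
r3=26|6=30
After step 5: r3 = 30.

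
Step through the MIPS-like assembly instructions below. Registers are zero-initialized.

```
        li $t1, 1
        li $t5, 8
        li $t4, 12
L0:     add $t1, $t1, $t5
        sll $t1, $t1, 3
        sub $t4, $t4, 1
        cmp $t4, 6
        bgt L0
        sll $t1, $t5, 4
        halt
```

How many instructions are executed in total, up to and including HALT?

35

after li $t1, 1: $t1=1
after li $t5, 8: $t5=8
after li $t4, 12: $t4=12
after add $t1, $t1, $t5: $t1=1+8=9
after sll $t1, $t1, 3: $t1=9<<3=72
after sub $t4, $t4, 1: $t4=12-1=11
cmp $t4, 6  (cmp 11,6)
bgt L0: taken
after add $t1, $t1, $t5: $t1=72+8=80
after sll $t1, $t1, 3: $t1=80<<3=640
after sub $t4, $t4, 1: $t4=11-1=10
cmp $t4, 6  (cmp 10,6)
bgt L0: taken
after add $t1, $t1, $t5: $t1=640+8=648
after sll $t1, $t1, 3: $t1=648<<3=5184
after sub $t4, $t4, 1: $t4=10-1=9
cmp $t4, 6  (cmp 9,6)
bgt L0: taken
after add $t1, $t1, $t5: $t1=5184+8=5192
after sll $t1, $t1, 3: $t1=5192<<3=41536
after sub $t4, $t4, 1: $t4=9-1=8
cmp $t4, 6  (cmp 8,6)
bgt L0: taken
after add $t1, $t1, $t5: $t1=41536+8=41544
after sll $t1, $t1, 3: $t1=41544<<3=332352
after sub $t4, $t4, 1: $t4=8-1=7
cmp $t4, 6  (cmp 7,6)
bgt L0: taken
after add $t1, $t1, $t5: $t1=332352+8=332360
after sll $t1, $t1, 3: $t1=332360<<3=2658880
after sub $t4, $t4, 1: $t4=7-1=6
cmp $t4, 6  (cmp 6,6)
bgt L0: not taken
after sll $t1, $t5, 4: $t1=8<<4=128
halt.
Total executed instructions: 35.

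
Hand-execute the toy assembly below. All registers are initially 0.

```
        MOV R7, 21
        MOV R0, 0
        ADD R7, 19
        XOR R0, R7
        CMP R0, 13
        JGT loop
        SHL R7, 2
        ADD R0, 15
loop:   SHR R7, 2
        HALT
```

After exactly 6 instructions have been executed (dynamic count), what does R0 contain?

40

R7=21
R0=0
R7=21+19=40
R0=0^40=40
CMP R0, 13  (cmp 40,13)
JGT loop: taken
After step 6: R0 = 40.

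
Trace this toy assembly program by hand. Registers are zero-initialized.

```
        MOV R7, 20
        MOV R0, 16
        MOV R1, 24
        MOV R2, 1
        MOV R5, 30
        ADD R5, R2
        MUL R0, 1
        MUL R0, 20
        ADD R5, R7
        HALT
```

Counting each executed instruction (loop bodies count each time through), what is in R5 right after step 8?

MOV R7, 20 → R7=20
MOV R0, 16 → R0=16
MOV R1, 24 → R1=24
MOV R2, 1 → R2=1
MOV R5, 30 → R5=30
ADD R5, R2 → R5=30+1=31
MUL R0, 1 → R0=16*1=16
MUL R0, 20 → R0=16*20=320
After step 8: R5 = 31.

31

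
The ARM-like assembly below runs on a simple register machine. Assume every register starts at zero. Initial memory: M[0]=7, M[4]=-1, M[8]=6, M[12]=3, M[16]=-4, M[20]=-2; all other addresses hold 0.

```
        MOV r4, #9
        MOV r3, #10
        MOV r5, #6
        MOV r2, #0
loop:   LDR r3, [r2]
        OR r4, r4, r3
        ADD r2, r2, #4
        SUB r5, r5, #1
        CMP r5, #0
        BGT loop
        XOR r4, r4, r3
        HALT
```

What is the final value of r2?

24

r4=9
r3=10
r5=6
r2=0
r3=M[0]=7
r4=9|7=15
r2=0+4=4
r5=6-1=5
CMP r5, #0  (cmp 5,0)
BGT loop: taken
r3=M[4]=-1
r4=15|(-1)=-1
r2=4+4=8
r5=5-1=4
CMP r5, #0  (cmp 4,0)
BGT loop: taken
r3=M[8]=6
r4=(-1)|6=-1
r2=8+4=12
r5=4-1=3
CMP r5, #0  (cmp 3,0)
BGT loop: taken
r3=M[12]=3
r4=(-1)|3=-1
r2=12+4=16
r5=3-1=2
CMP r5, #0  (cmp 2,0)
BGT loop: taken
r3=M[16]=-4
r4=(-1)|(-4)=-1
r2=16+4=20
r5=2-1=1
CMP r5, #0  (cmp 1,0)
BGT loop: taken
r3=M[20]=-2
r4=(-1)|(-2)=-1
r2=20+4=24
r5=1-1=0
CMP r5, #0  (cmp 0,0)
BGT loop: not taken
r4=(-1)^(-2)=1
halt.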